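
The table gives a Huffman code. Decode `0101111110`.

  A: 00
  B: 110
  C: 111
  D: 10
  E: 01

EECB

Read left to right; each codeword is recognised as soon as it completes (prefix code):
  01→E | 01→E | 111→C | 110→B
Decoded message: EECB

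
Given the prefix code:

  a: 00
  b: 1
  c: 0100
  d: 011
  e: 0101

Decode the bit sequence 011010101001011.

Read left to right; each codeword is recognised as soon as it completes (prefix code):
  011→d | 0101→e | 0100→c | 1→b | 011→d
Decoded message: decbd

decbd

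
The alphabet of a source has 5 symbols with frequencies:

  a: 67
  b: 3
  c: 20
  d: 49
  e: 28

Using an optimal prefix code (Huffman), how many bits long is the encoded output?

Greedily combine the two least-frequent nodes:
merge b(3) and c(20): 23
merge 23 and e(28): 51
merge d(49) and 51: 100
merge a(67) and 100: 167
Total encoded bits = sum of merged weights = 23 + 51 + 100 + 167 = 341.

341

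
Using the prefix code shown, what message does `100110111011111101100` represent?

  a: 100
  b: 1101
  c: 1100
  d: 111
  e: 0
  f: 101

Read left to right; each codeword is recognised as soon as it completes (prefix code):
  100→a | 1101→b | 1101→b | 111→d | 1101→b | 100→a
Decoded message: abbdba

abbdba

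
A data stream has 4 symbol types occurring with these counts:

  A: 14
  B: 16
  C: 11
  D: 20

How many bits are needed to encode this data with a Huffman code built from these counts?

Greedily combine the two least-frequent nodes:
combine C(11), A(14) → 25
combine B(16), D(20) → 36
combine 25, 36 → 61
Each symbol's bit-cost is frequency × depth; summing gives 122 bits (equivalently 25 + 36 + 61).

122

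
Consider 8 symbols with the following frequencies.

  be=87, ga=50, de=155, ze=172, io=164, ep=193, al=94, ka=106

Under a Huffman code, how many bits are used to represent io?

3

Repeatedly merge the two smallest:
merge ga(50) and be(87): 137
merge al(94) and ka(106): 200
merge 137 and de(155): 292
merge io(164) and ze(172): 336
merge ep(193) and 200: 393
merge 292 and 336: 628
merge 393 and 628: 1021
The subtree containing io is merged 3 times, so code length = 3.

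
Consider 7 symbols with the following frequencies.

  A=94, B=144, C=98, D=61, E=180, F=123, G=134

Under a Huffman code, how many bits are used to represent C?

3

Repeatedly merge the two smallest:
merge D(61) and A(94): 155
merge C(98) and F(123): 221
merge G(134) and B(144): 278
merge 155 and E(180): 335
merge 221 and 278: 499
merge 335 and 499: 834
C sits 3 levels below the root, so its codeword is 3 bits.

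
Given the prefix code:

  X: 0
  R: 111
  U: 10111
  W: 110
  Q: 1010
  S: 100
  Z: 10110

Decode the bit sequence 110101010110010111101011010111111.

Read left to right; each codeword is recognised as soon as it completes (prefix code):
  110→W | 1010→Q | 10110→Z | 0→X | 10111→U | 1010→Q | 110→W | 10111→U | 111→R
Decoded message: WQZXUQWUR

WQZXUQWUR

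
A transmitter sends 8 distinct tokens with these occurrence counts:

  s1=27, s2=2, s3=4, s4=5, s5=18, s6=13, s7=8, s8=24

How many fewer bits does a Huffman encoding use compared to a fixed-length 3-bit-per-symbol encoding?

34

Fixed-length: 3 bits × 101 symbols = 303 bits.
Huffman merges:
merge s2(2) and s3(4): 6
merge s4(5) and 6: 11
merge s7(8) and 11: 19
merge s6(13) and s5(18): 31
merge 19 and s8(24): 43
merge s1(27) and 31: 58
merge 43 and 58: 101
Huffman total = 6 + 11 + 19 + 31 + 43 + 58 + 101 = 269 bits.
Saving = 303 − 269 = 34 bits.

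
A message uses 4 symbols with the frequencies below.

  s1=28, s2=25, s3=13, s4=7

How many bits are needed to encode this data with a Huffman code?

Merge the two smallest weights repeatedly:
s4(7) + s3(13) → 20
20 + s2(25) → 45
s1(28) + 45 → 73
Total encoded bits = sum of merged weights = 20 + 45 + 73 = 138.

138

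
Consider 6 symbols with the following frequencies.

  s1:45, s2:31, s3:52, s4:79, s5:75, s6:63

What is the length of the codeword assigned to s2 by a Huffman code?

Build the tree from the bottom:
combine s2(31), s1(45) → 76
combine s3(52), s6(63) → 115
combine s5(75), 76 → 151
combine s4(79), 115 → 194
combine 151, 194 → 345
s2's leaf is at depth 3, giving a 3-bit codeword.

3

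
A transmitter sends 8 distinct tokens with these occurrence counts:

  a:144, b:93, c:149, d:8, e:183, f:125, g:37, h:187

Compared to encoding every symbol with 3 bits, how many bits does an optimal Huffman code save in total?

Fixed-length: 3 bits × 926 symbols = 2778 bits.
Huffman merges:
d(8) + g(37) → 45
45 + b(93) → 138
f(125) + 138 → 263
a(144) + c(149) → 293
e(183) + h(187) → 370
263 + 293 → 556
370 + 556 → 926
Huffman total = 45 + 138 + 263 + 293 + 370 + 556 + 926 = 2591 bits.
Saving = 2778 − 2591 = 187 bits.

187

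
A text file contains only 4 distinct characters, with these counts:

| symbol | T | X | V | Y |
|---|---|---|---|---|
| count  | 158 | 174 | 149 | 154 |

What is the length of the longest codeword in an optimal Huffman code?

2

Merge the two lowest-weight nodes at each step:
V(149) + Y(154) → 303
T(158) + X(174) → 332
303 + 332 → 635
The rarest symbols sit at the bottom; the longest codeword is 2 bits.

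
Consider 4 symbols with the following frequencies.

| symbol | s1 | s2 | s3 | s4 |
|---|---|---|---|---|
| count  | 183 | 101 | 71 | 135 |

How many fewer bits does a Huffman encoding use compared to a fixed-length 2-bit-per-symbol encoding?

Fixed-length: 2 bits × 490 symbols = 980 bits.
Huffman merges:
s3(71) + s2(101) → 172
s4(135) + 172 → 307
s1(183) + 307 → 490
Huffman total = 172 + 307 + 490 = 969 bits.
Saving = 980 − 969 = 11 bits.

11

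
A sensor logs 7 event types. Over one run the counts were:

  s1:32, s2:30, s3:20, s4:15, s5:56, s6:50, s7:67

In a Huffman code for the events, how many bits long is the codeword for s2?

Build the tree from the bottom:
s4(15) + s3(20) → 35
s2(30) + s1(32) → 62
35 + s6(50) → 85
s5(56) + 62 → 118
s7(67) + 85 → 152
118 + 152 → 270
s2 sits 3 levels below the root, so its codeword is 3 bits.

3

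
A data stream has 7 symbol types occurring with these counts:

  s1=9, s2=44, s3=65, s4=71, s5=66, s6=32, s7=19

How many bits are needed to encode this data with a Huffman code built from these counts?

804

Build the Huffman tree bottom-up:
merge s1(9) and s7(19): 28
merge 28 and s6(32): 60
merge s2(44) and 60: 104
merge s3(65) and s5(66): 131
merge s4(71) and 104: 175
merge 131 and 175: 306
Total encoded bits = sum of merged weights = 28 + 60 + 104 + 131 + 175 + 306 = 804.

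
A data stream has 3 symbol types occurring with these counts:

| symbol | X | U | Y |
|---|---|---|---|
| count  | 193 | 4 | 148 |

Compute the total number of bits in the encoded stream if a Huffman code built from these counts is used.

Greedily combine the two least-frequent nodes:
combine U(4), Y(148) → 152
combine 152, X(193) → 345
The encoded length is the sum of every internal node's weight: 152 + 345 = 497 bits.

497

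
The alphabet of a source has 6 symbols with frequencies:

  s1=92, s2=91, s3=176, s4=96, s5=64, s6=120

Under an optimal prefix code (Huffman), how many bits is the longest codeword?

Merge the two lowest-weight nodes at each step:
merge s5(64) and s2(91): 155
merge s1(92) and s4(96): 188
merge s6(120) and 155: 275
merge s3(176) and 188: 364
merge 275 and 364: 639
The rarest symbols sit at the bottom; the longest codeword is 3 bits.

3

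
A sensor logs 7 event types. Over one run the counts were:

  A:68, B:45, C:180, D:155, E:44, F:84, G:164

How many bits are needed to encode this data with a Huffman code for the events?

1962

Merge the two smallest weights repeatedly:
E(44) + B(45) → 89
A(68) + F(84) → 152
89 + 152 → 241
D(155) + G(164) → 319
C(180) + 241 → 421
319 + 421 → 740
Each symbol's bit-cost is frequency × depth; summing gives 1962 bits (equivalently 89 + 152 + 241 + 319 + 421 + 740).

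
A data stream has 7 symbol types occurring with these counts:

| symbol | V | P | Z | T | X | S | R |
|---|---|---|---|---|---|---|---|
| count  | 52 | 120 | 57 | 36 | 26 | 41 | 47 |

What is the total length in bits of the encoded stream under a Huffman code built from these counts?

Greedily combine the two least-frequent nodes:
merge X(26) and T(36): 62
merge S(41) and R(47): 88
merge V(52) and Z(57): 109
merge 62 and 88: 150
merge 109 and P(120): 229
merge 150 and 229: 379
Each symbol's bit-cost is frequency × depth; summing gives 1017 bits (equivalently 62 + 88 + 109 + 150 + 229 + 379).

1017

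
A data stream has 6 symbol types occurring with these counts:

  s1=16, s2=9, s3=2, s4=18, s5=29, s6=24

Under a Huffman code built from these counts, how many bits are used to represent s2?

4

Huffman merges, smallest pair first:
combine s3(2), s2(9) → 11
combine 11, s1(16) → 27
combine s4(18), s6(24) → 42
combine 27, s5(29) → 56
combine 42, 56 → 98
The subtree containing s2 is merged 4 times, so code length = 4.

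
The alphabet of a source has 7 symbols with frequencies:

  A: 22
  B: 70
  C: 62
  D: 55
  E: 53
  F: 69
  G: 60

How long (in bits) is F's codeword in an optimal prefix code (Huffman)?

3

Repeatedly merge the two smallest:
merge A(22) and E(53): 75
merge D(55) and G(60): 115
merge C(62) and F(69): 131
merge B(70) and 75: 145
merge 115 and 131: 246
merge 145 and 246: 391
The subtree containing F is merged 3 times, so code length = 3.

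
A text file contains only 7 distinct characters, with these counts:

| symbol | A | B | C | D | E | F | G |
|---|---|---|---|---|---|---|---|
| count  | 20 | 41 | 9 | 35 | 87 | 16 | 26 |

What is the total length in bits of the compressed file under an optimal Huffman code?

Build the Huffman tree bottom-up:
C(9) + F(16) → 25
A(20) + 25 → 45
G(26) + D(35) → 61
B(41) + 45 → 86
61 + 86 → 147
E(87) + 147 → 234
The encoded length is the sum of every internal node's weight: 25 + 45 + 61 + 86 + 147 + 234 = 598 bits.

598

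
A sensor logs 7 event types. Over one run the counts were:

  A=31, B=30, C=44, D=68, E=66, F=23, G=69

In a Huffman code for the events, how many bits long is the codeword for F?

4

Build the tree from the bottom:
merge F(23) and B(30): 53
merge A(31) and C(44): 75
merge 53 and E(66): 119
merge D(68) and G(69): 137
merge 75 and 119: 194
merge 137 and 194: 331
F's leaf is at depth 4, giving a 4-bit codeword.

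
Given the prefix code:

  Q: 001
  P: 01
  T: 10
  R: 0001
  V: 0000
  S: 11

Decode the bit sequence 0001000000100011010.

RVQRTT

Read left to right; each codeword is recognised as soon as it completes (prefix code):
  0001→R | 0000→V | 001→Q | 0001→R | 10→T | 10→T
Decoded message: RVQRTT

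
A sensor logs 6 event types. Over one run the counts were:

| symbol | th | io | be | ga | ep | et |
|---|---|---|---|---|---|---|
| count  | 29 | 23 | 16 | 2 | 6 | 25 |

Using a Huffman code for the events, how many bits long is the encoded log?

234

Build the Huffman tree bottom-up:
merge ga(2) and ep(6): 8
merge 8 and be(16): 24
merge io(23) and 24: 47
merge et(25) and th(29): 54
merge 47 and 54: 101
Each symbol's bit-cost is frequency × depth; summing gives 234 bits (equivalently 8 + 24 + 47 + 54 + 101).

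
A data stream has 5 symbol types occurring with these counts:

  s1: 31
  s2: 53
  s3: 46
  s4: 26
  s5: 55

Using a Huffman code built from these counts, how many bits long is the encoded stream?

Greedily combine the two least-frequent nodes:
s4(26) + s1(31) → 57
s3(46) + s2(53) → 99
s5(55) + 57 → 112
99 + 112 → 211
The encoded length is the sum of every internal node's weight: 57 + 99 + 112 + 211 = 479 bits.

479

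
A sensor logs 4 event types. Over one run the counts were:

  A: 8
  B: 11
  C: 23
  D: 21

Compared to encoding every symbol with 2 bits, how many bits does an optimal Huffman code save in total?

4

Fixed-length: 2 bits × 63 symbols = 126 bits.
Huffman merges:
combine A(8), B(11) → 19
combine 19, D(21) → 40
combine C(23), 40 → 63
Huffman total = 19 + 40 + 63 = 122 bits.
Saving = 126 − 122 = 4 bits.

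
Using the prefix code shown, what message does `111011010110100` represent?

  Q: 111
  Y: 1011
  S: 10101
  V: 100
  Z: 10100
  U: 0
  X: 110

QUXYUV

Read left to right; each codeword is recognised as soon as it completes (prefix code):
  111→Q | 0→U | 110→X | 1011→Y | 0→U | 100→V
Decoded message: QUXYUV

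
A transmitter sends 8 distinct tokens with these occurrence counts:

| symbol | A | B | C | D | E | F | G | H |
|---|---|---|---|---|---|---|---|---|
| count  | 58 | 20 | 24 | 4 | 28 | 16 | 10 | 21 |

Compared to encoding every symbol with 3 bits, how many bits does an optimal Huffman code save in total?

44

Fixed-length: 3 bits × 181 symbols = 543 bits.
Huffman merges:
combine D(4), G(10) → 14
combine 14, F(16) → 30
combine B(20), H(21) → 41
combine C(24), E(28) → 52
combine 30, 41 → 71
combine 52, A(58) → 110
combine 71, 110 → 181
Huffman total = 14 + 30 + 41 + 52 + 71 + 110 + 181 = 499 bits.
Saving = 543 − 499 = 44 bits.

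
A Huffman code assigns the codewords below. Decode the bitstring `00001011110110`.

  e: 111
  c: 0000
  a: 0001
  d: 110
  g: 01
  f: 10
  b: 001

Read left to right; each codeword is recognised as soon as it completes (prefix code):
  0000→c | 10→f | 111→e | 10→f | 110→d
Decoded message: cfefd

cfefd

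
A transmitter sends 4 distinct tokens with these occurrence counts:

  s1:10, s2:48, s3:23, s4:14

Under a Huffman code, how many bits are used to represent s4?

3

Build the tree from the bottom:
merge s1(10) and s4(14): 24
merge s3(23) and 24: 47
merge 47 and s2(48): 95
s4's leaf is at depth 3, giving a 3-bit codeword.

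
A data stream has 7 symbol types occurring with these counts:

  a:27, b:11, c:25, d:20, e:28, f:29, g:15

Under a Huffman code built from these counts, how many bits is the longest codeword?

Merge the two lowest-weight nodes at each step:
combine b(11), g(15) → 26
combine d(20), c(25) → 45
combine 26, a(27) → 53
combine e(28), f(29) → 57
combine 45, 53 → 98
combine 57, 98 → 155
The rarest symbols sit at the bottom; the longest codeword is 4 bits.

4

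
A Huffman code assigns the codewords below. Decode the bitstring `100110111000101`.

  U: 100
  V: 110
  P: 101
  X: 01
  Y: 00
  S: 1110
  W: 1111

Read left to right; each codeword is recognised as soon as it completes (prefix code):
  100→U | 110→V | 1110→S | 00→Y | 101→P
Decoded message: UVSYP

UVSYP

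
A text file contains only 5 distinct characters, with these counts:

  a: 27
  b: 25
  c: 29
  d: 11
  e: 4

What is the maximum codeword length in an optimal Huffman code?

Merge the two lowest-weight nodes at each step:
merge e(4) and d(11): 15
merge 15 and b(25): 40
merge a(27) and c(29): 56
merge 40 and 56: 96
The rarest symbols sit at the bottom; the longest codeword is 3 bits.

3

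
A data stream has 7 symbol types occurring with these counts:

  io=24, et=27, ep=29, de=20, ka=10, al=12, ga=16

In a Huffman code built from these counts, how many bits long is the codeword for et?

2

Huffman merges, smallest pair first:
combine ka(10), al(12) → 22
combine ga(16), de(20) → 36
combine 22, io(24) → 46
combine et(27), ep(29) → 56
combine 36, 46 → 82
combine 56, 82 → 138
et sits 2 levels below the root, so its codeword is 2 bits.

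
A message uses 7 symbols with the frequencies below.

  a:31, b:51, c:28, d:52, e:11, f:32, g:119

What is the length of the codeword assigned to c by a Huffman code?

Build the tree from the bottom:
e(11) + c(28) → 39
a(31) + f(32) → 63
39 + b(51) → 90
d(52) + 63 → 115
90 + 115 → 205
g(119) + 205 → 324
The subtree containing c is merged 4 times, so code length = 4.

4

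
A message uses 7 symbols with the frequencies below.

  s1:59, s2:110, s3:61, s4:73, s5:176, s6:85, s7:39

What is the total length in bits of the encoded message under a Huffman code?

Build the Huffman tree bottom-up:
merge s7(39) and s1(59): 98
merge s3(61) and s4(73): 134
merge s6(85) and 98: 183
merge s2(110) and 134: 244
merge s5(176) and 183: 359
merge 244 and 359: 603
The encoded length is the sum of every internal node's weight: 98 + 134 + 183 + 244 + 359 + 603 = 1621 bits.

1621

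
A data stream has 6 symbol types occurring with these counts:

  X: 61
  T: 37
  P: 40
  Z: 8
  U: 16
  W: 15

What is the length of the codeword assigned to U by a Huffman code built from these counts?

3

Repeatedly merge the two smallest:
merge Z(8) and W(15): 23
merge U(16) and 23: 39
merge T(37) and 39: 76
merge P(40) and X(61): 101
merge 76 and 101: 177
U sits 3 levels below the root, so its codeword is 3 bits.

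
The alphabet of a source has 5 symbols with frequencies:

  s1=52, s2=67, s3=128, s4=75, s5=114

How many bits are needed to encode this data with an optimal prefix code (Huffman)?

Build the Huffman tree bottom-up:
merge s1(52) and s2(67): 119
merge s4(75) and s5(114): 189
merge 119 and s3(128): 247
merge 189 and 247: 436
Each symbol's bit-cost is frequency × depth; summing gives 991 bits (equivalently 119 + 189 + 247 + 436).

991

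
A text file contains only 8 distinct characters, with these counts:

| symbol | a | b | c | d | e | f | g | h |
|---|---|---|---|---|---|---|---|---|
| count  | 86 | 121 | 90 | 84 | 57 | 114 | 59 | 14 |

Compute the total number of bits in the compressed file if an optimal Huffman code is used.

1825

Greedily combine the two least-frequent nodes:
combine h(14), e(57) → 71
combine g(59), 71 → 130
combine d(84), a(86) → 170
combine c(90), f(114) → 204
combine b(121), 130 → 251
combine 170, 204 → 374
combine 251, 374 → 625
The encoded length is the sum of every internal node's weight: 71 + 130 + 170 + 204 + 251 + 374 + 625 = 1825 bits.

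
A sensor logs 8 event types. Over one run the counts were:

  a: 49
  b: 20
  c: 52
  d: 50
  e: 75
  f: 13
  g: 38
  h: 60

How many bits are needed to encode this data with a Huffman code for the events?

1029

Greedily combine the two least-frequent nodes:
f(13) + b(20) → 33
33 + g(38) → 71
a(49) + d(50) → 99
c(52) + h(60) → 112
71 + e(75) → 146
99 + 112 → 211
146 + 211 → 357
Each symbol's bit-cost is frequency × depth; summing gives 1029 bits (equivalently 33 + 71 + 99 + 112 + 146 + 211 + 357).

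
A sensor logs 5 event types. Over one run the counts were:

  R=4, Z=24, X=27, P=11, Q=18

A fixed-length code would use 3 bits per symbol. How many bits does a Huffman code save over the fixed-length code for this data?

Fixed-length: 3 bits × 84 symbols = 252 bits.
Huffman merges:
combine R(4), P(11) → 15
combine 15, Q(18) → 33
combine Z(24), X(27) → 51
combine 33, 51 → 84
Huffman total = 15 + 33 + 51 + 84 = 183 bits.
Saving = 252 − 183 = 69 bits.

69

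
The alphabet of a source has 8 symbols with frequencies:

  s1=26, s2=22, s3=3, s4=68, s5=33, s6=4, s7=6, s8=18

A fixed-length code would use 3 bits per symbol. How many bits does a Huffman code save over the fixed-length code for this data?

85

Fixed-length: 3 bits × 180 symbols = 540 bits.
Huffman merges:
merge s3(3) and s6(4): 7
merge s7(6) and 7: 13
merge 13 and s8(18): 31
merge s2(22) and s1(26): 48
merge 31 and s5(33): 64
merge 48 and 64: 112
merge s4(68) and 112: 180
Huffman total = 7 + 13 + 31 + 48 + 64 + 112 + 180 = 455 bits.
Saving = 540 − 455 = 85 bits.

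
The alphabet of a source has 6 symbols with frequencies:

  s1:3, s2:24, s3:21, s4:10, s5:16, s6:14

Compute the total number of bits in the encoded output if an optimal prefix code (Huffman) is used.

216

Build the Huffman tree bottom-up:
s1(3) + s4(10) → 13
13 + s6(14) → 27
s5(16) + s3(21) → 37
s2(24) + 27 → 51
37 + 51 → 88
The encoded length is the sum of every internal node's weight: 13 + 27 + 37 + 51 + 88 = 216 bits.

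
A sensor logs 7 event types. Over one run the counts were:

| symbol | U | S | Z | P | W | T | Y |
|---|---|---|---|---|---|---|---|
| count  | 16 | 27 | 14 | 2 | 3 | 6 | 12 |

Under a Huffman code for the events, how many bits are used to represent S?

2

Huffman merges, smallest pair first:
combine P(2), W(3) → 5
combine 5, T(6) → 11
combine 11, Y(12) → 23
combine Z(14), U(16) → 30
combine 23, S(27) → 50
combine 30, 50 → 80
The subtree containing S is merged 2 times, so code length = 2.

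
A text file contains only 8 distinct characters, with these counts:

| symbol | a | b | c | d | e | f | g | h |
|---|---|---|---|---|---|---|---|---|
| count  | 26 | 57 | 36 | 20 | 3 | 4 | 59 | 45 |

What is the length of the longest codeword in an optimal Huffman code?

5

Merge the two lowest-weight nodes at each step:
merge e(3) and f(4): 7
merge 7 and d(20): 27
merge a(26) and 27: 53
merge c(36) and h(45): 81
merge 53 and b(57): 110
merge g(59) and 81: 140
merge 110 and 140: 250
The rarest symbols sit at the bottom; the longest codeword is 5 bits.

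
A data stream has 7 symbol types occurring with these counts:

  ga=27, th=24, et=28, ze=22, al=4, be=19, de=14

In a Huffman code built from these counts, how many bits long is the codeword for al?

4

Build the tree from the bottom:
combine al(4), de(14) → 18
combine 18, be(19) → 37
combine ze(22), th(24) → 46
combine ga(27), et(28) → 55
combine 37, 46 → 83
combine 55, 83 → 138
al's leaf is at depth 4, giving a 4-bit codeword.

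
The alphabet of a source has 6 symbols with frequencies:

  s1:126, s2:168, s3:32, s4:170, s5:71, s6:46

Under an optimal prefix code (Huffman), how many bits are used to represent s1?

2

Repeatedly merge the two smallest:
combine s3(32), s6(46) → 78
combine s5(71), 78 → 149
combine s1(126), 149 → 275
combine s2(168), s4(170) → 338
combine 275, 338 → 613
s1 sits 2 levels below the root, so its codeword is 2 bits.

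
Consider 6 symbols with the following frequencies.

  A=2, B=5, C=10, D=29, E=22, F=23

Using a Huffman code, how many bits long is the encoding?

206

Build the Huffman tree bottom-up:
combine A(2), B(5) → 7
combine 7, C(10) → 17
combine 17, E(22) → 39
combine F(23), D(29) → 52
combine 39, 52 → 91
The encoded length is the sum of every internal node's weight: 7 + 17 + 39 + 52 + 91 = 206 bits.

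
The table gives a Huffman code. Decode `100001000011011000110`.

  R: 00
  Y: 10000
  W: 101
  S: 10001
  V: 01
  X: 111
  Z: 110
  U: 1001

YYZZRZ

Read left to right; each codeword is recognised as soon as it completes (prefix code):
  10000→Y | 10000→Y | 110→Z | 110→Z | 00→R | 110→Z
Decoded message: YYZZRZ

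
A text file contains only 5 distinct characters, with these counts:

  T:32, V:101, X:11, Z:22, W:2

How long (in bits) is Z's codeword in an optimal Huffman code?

3

Build the tree from the bottom:
W(2) + X(11) → 13
13 + Z(22) → 35
T(32) + 35 → 67
67 + V(101) → 168
Z's leaf is at depth 3, giving a 3-bit codeword.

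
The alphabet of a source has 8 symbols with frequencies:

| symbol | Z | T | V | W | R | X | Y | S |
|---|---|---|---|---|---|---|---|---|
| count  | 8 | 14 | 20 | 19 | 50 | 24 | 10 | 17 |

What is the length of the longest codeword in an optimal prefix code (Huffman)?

Merge the two lowest-weight nodes at each step:
combine Z(8), Y(10) → 18
combine T(14), S(17) → 31
combine 18, W(19) → 37
combine V(20), X(24) → 44
combine 31, 37 → 68
combine 44, R(50) → 94
combine 68, 94 → 162
Maximum depth reached is 4.

4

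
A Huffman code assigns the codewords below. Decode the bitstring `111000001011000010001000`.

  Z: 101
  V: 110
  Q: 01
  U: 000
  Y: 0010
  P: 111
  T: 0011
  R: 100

Read left to right; each codeword is recognised as soon as it completes (prefix code):
  111→P | 000→U | 0010→Y | 110→V | 000→U | 100→R | 01→Q | 000→U
Decoded message: PUYVURQU

PUYVURQU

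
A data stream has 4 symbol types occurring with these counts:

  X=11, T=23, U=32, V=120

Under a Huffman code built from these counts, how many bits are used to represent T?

3

Huffman merges, smallest pair first:
combine X(11), T(23) → 34
combine U(32), 34 → 66
combine 66, V(120) → 186
The subtree containing T is merged 3 times, so code length = 3.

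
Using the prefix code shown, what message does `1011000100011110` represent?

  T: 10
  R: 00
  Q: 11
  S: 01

Read left to right; each codeword is recognised as soon as it completes (prefix code):
  10→T | 11→Q | 00→R | 01→S | 00→R | 01→S | 11→Q | 10→T
Decoded message: TQRSRSQT

TQRSRSQT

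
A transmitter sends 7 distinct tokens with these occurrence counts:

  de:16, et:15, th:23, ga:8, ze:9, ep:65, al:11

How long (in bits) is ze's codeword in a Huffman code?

4

Repeatedly merge the two smallest:
ga(8) + ze(9) → 17
al(11) + et(15) → 26
de(16) + 17 → 33
th(23) + 26 → 49
33 + 49 → 82
ep(65) + 82 → 147
ze's leaf is at depth 4, giving a 4-bit codeword.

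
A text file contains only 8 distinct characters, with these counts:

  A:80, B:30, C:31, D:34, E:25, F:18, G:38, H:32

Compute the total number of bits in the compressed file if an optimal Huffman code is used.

Build the Huffman tree bottom-up:
combine F(18), E(25) → 43
combine B(30), C(31) → 61
combine H(32), D(34) → 66
combine G(38), 43 → 81
combine 61, 66 → 127
combine A(80), 81 → 161
combine 127, 161 → 288
Total encoded bits = sum of merged weights = 43 + 61 + 66 + 81 + 127 + 161 + 288 = 827.

827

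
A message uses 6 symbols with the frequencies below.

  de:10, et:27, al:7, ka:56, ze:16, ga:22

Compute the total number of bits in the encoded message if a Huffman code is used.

319

Merge the two smallest weights repeatedly:
merge al(7) and de(10): 17
merge ze(16) and 17: 33
merge ga(22) and et(27): 49
merge 33 and 49: 82
merge ka(56) and 82: 138
Each symbol's bit-cost is frequency × depth; summing gives 319 bits (equivalently 17 + 33 + 49 + 82 + 138).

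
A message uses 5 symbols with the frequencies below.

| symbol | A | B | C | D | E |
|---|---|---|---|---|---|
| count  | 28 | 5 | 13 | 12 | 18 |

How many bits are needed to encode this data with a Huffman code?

169

Build the Huffman tree bottom-up:
combine B(5), D(12) → 17
combine C(13), 17 → 30
combine E(18), A(28) → 46
combine 30, 46 → 76
The encoded length is the sum of every internal node's weight: 17 + 30 + 46 + 76 = 169 bits.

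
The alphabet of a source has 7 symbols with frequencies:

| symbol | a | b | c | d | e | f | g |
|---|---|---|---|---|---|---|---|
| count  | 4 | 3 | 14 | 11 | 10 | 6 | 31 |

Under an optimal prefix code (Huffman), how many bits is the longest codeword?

5

Merge the two lowest-weight nodes at each step:
b(3) + a(4) → 7
f(6) + 7 → 13
e(10) + d(11) → 21
13 + c(14) → 27
21 + 27 → 48
g(31) + 48 → 79
Maximum depth reached is 5.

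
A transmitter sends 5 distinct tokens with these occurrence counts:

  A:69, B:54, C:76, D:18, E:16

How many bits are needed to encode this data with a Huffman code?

500

Greedily combine the two least-frequent nodes:
E(16) + D(18) → 34
34 + B(54) → 88
A(69) + C(76) → 145
88 + 145 → 233
Each symbol's bit-cost is frequency × depth; summing gives 500 bits (equivalently 34 + 88 + 145 + 233).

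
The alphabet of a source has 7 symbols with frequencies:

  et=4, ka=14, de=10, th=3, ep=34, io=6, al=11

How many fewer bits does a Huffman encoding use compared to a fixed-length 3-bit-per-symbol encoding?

Fixed-length: 3 bits × 82 symbols = 246 bits.
Huffman merges:
combine th(3), et(4) → 7
combine io(6), 7 → 13
combine de(10), al(11) → 21
combine 13, ka(14) → 27
combine 21, 27 → 48
combine ep(34), 48 → 82
Huffman total = 7 + 13 + 21 + 27 + 48 + 82 = 198 bits.
Saving = 246 − 198 = 48 bits.

48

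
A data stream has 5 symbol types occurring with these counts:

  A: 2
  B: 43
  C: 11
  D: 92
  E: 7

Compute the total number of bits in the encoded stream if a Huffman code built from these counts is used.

247

Build the Huffman tree bottom-up:
combine A(2), E(7) → 9
combine 9, C(11) → 20
combine 20, B(43) → 63
combine 63, D(92) → 155
Total encoded bits = sum of merged weights = 9 + 20 + 63 + 155 = 247.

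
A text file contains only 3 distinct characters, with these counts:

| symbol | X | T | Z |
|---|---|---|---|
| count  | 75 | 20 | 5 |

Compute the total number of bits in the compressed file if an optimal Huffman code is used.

Merge the two smallest weights repeatedly:
Z(5) + T(20) → 25
25 + X(75) → 100
Total encoded bits = sum of merged weights = 25 + 100 = 125.

125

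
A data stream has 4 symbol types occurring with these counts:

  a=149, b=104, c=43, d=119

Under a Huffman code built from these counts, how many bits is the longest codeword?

Merge the two lowest-weight nodes at each step:
combine c(43), b(104) → 147
combine d(119), 147 → 266
combine a(149), 266 → 415
The rarest symbols sit at the bottom; the longest codeword is 3 bits.

3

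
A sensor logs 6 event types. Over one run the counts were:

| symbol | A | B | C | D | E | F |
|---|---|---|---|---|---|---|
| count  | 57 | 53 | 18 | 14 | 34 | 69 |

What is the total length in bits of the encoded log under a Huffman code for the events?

Build the Huffman tree bottom-up:
merge D(14) and C(18): 32
merge 32 and E(34): 66
merge B(53) and A(57): 110
merge 66 and F(69): 135
merge 110 and 135: 245
Each symbol's bit-cost is frequency × depth; summing gives 588 bits (equivalently 32 + 66 + 110 + 135 + 245).

588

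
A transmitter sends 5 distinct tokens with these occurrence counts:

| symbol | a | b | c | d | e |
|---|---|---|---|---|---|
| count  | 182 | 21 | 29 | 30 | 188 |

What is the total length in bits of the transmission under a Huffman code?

Merge the two smallest weights repeatedly:
combine b(21), c(29) → 50
combine d(30), 50 → 80
combine 80, a(182) → 262
combine e(188), 262 → 450
Each symbol's bit-cost is frequency × depth; summing gives 842 bits (equivalently 50 + 80 + 262 + 450).

842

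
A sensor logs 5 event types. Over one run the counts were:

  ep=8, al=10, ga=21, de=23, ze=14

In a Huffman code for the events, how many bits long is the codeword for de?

2

Repeatedly merge the two smallest:
combine ep(8), al(10) → 18
combine ze(14), 18 → 32
combine ga(21), de(23) → 44
combine 32, 44 → 76
The subtree containing de is merged 2 times, so code length = 2.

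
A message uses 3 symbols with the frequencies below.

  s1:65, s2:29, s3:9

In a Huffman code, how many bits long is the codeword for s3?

Huffman merges, smallest pair first:
s3(9) + s2(29) → 38
38 + s1(65) → 103
The subtree containing s3 is merged 2 times, so code length = 2.

2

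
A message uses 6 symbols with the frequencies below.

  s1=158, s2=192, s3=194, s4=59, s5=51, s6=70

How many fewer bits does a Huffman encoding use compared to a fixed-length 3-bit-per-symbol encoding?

434

Fixed-length: 3 bits × 724 symbols = 2172 bits.
Huffman merges:
s5(51) + s4(59) → 110
s6(70) + 110 → 180
s1(158) + 180 → 338
s2(192) + s3(194) → 386
338 + 386 → 724
Huffman total = 110 + 180 + 338 + 386 + 724 = 1738 bits.
Saving = 2172 − 1738 = 434 bits.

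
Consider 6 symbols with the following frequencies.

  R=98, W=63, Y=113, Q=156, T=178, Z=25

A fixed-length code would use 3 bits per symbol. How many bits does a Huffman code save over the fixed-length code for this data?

359

Fixed-length: 3 bits × 633 symbols = 1899 bits.
Huffman merges:
Z(25) + W(63) → 88
88 + R(98) → 186
Y(113) + Q(156) → 269
T(178) + 186 → 364
269 + 364 → 633
Huffman total = 88 + 186 + 269 + 364 + 633 = 1540 bits.
Saving = 1899 − 1540 = 359 bits.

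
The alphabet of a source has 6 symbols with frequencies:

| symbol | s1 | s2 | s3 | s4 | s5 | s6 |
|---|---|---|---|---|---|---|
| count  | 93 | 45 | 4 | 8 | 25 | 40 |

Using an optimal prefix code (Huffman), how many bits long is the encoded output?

463

Build the Huffman tree bottom-up:
combine s3(4), s4(8) → 12
combine 12, s5(25) → 37
combine 37, s6(40) → 77
combine s2(45), 77 → 122
combine s1(93), 122 → 215
The encoded length is the sum of every internal node's weight: 12 + 37 + 77 + 122 + 215 = 463 bits.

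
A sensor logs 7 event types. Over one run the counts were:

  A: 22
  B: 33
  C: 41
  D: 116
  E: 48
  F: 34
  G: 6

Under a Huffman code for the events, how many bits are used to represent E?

3

Huffman merges, smallest pair first:
merge G(6) and A(22): 28
merge 28 and B(33): 61
merge F(34) and C(41): 75
merge E(48) and 61: 109
merge 75 and 109: 184
merge D(116) and 184: 300
E sits 3 levels below the root, so its codeword is 3 bits.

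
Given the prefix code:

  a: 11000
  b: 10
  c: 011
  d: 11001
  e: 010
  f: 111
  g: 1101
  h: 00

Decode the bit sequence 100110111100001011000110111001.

bccaeagd

Read left to right; each codeword is recognised as soon as it completes (prefix code):
  10→b | 011→c | 011→c | 11000→a | 010→e | 11000→a | 1101→g | 11001→d
Decoded message: bccaeagd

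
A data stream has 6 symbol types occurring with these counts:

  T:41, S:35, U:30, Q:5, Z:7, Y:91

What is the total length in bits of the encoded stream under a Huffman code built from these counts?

457

Greedily combine the two least-frequent nodes:
Q(5) + Z(7) → 12
12 + U(30) → 42
S(35) + T(41) → 76
42 + 76 → 118
Y(91) + 118 → 209
The encoded length is the sum of every internal node's weight: 12 + 42 + 76 + 118 + 209 = 457 bits.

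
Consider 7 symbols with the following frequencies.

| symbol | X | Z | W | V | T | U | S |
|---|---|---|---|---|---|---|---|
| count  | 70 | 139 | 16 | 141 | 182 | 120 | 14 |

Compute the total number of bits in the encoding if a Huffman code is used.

1714

Greedily combine the two least-frequent nodes:
merge S(14) and W(16): 30
merge 30 and X(70): 100
merge 100 and U(120): 220
merge Z(139) and V(141): 280
merge T(182) and 220: 402
merge 280 and 402: 682
Each symbol's bit-cost is frequency × depth; summing gives 1714 bits (equivalently 30 + 100 + 220 + 280 + 402 + 682).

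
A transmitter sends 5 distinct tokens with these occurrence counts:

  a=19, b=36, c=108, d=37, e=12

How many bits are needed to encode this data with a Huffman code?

Greedily combine the two least-frequent nodes:
combine e(12), a(19) → 31
combine 31, b(36) → 67
combine d(37), 67 → 104
combine 104, c(108) → 212
The encoded length is the sum of every internal node's weight: 31 + 67 + 104 + 212 = 414 bits.

414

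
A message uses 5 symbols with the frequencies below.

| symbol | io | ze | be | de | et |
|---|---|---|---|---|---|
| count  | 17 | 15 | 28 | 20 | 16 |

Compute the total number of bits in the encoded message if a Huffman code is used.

Merge the two smallest weights repeatedly:
merge ze(15) and et(16): 31
merge io(17) and de(20): 37
merge be(28) and 31: 59
merge 37 and 59: 96
The encoded length is the sum of every internal node's weight: 31 + 37 + 59 + 96 = 223 bits.

223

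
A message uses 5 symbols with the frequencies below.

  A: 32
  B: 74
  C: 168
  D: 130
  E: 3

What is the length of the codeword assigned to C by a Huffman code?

1

Repeatedly merge the two smallest:
E(3) + A(32) → 35
35 + B(74) → 109
109 + D(130) → 239
C(168) + 239 → 407
C is a child of the root — depth 1, so its codeword is a single bit.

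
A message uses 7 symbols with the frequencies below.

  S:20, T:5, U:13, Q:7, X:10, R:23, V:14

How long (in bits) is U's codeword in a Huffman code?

Build the tree from the bottom:
T(5) + Q(7) → 12
X(10) + 12 → 22
U(13) + V(14) → 27
S(20) + 22 → 42
R(23) + 27 → 50
42 + 50 → 92
The subtree containing U is merged 3 times, so code length = 3.

3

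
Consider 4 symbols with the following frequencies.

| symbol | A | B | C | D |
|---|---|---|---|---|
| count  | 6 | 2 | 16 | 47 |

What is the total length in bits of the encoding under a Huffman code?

Build the Huffman tree bottom-up:
merge B(2) and A(6): 8
merge 8 and C(16): 24
merge 24 and D(47): 71
Total encoded bits = sum of merged weights = 8 + 24 + 71 = 103.

103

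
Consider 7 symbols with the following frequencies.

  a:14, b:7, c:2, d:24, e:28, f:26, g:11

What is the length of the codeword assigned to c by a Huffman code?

5

Huffman merges, smallest pair first:
combine c(2), b(7) → 9
combine 9, g(11) → 20
combine a(14), 20 → 34
combine d(24), f(26) → 50
combine e(28), 34 → 62
combine 50, 62 → 112
The subtree containing c is merged 5 times, so code length = 5.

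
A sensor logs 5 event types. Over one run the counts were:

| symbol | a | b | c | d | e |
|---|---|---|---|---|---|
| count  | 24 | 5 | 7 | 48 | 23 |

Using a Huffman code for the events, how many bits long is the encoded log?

Greedily combine the two least-frequent nodes:
combine b(5), c(7) → 12
combine 12, e(23) → 35
combine a(24), 35 → 59
combine d(48), 59 → 107
Each symbol's bit-cost is frequency × depth; summing gives 213 bits (equivalently 12 + 35 + 59 + 107).

213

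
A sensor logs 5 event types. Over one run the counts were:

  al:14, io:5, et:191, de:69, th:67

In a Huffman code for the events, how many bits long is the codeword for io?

Repeatedly merge the two smallest:
merge io(5) and al(14): 19
merge 19 and th(67): 86
merge de(69) and 86: 155
merge 155 and et(191): 346
io's leaf is at depth 4, giving a 4-bit codeword.

4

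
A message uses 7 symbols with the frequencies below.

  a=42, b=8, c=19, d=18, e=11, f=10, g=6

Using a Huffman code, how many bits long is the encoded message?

293

Merge the two smallest weights repeatedly:
g(6) + b(8) → 14
f(10) + e(11) → 21
14 + d(18) → 32
c(19) + 21 → 40
32 + 40 → 72
a(42) + 72 → 114
The encoded length is the sum of every internal node's weight: 14 + 21 + 32 + 40 + 72 + 114 = 293 bits.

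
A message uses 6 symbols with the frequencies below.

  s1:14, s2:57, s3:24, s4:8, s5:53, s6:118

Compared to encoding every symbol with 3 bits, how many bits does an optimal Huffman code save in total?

Fixed-length: 3 bits × 274 symbols = 822 bits.
Huffman merges:
merge s4(8) and s1(14): 22
merge 22 and s3(24): 46
merge 46 and s5(53): 99
merge s2(57) and 99: 156
merge s6(118) and 156: 274
Huffman total = 22 + 46 + 99 + 156 + 274 = 597 bits.
Saving = 822 − 597 = 225 bits.

225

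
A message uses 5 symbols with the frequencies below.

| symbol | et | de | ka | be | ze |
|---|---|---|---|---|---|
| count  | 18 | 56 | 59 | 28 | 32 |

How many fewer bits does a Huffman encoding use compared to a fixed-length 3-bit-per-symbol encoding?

147

Fixed-length: 3 bits × 193 symbols = 579 bits.
Huffman merges:
combine et(18), be(28) → 46
combine ze(32), 46 → 78
combine de(56), ka(59) → 115
combine 78, 115 → 193
Huffman total = 46 + 78 + 115 + 193 = 432 bits.
Saving = 579 − 432 = 147 bits.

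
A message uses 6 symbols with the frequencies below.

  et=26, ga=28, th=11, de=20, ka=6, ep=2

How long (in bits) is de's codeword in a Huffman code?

2

Build the tree from the bottom:
merge ep(2) and ka(6): 8
merge 8 and th(11): 19
merge 19 and de(20): 39
merge et(26) and ga(28): 54
merge 39 and 54: 93
The subtree containing de is merged 2 times, so code length = 2.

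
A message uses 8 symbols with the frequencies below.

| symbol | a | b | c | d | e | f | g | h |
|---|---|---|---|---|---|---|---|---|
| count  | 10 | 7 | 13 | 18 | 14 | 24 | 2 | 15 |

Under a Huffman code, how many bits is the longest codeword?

4

Merge the two lowest-weight nodes at each step:
combine g(2), b(7) → 9
combine 9, a(10) → 19
combine c(13), e(14) → 27
combine h(15), d(18) → 33
combine 19, f(24) → 43
combine 27, 33 → 60
combine 43, 60 → 103
Maximum depth reached is 4.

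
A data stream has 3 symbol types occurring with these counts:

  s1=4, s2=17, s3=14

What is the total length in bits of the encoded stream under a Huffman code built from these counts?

53

Build the Huffman tree bottom-up:
combine s1(4), s3(14) → 18
combine s2(17), 18 → 35
The encoded length is the sum of every internal node's weight: 18 + 35 = 53 bits.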